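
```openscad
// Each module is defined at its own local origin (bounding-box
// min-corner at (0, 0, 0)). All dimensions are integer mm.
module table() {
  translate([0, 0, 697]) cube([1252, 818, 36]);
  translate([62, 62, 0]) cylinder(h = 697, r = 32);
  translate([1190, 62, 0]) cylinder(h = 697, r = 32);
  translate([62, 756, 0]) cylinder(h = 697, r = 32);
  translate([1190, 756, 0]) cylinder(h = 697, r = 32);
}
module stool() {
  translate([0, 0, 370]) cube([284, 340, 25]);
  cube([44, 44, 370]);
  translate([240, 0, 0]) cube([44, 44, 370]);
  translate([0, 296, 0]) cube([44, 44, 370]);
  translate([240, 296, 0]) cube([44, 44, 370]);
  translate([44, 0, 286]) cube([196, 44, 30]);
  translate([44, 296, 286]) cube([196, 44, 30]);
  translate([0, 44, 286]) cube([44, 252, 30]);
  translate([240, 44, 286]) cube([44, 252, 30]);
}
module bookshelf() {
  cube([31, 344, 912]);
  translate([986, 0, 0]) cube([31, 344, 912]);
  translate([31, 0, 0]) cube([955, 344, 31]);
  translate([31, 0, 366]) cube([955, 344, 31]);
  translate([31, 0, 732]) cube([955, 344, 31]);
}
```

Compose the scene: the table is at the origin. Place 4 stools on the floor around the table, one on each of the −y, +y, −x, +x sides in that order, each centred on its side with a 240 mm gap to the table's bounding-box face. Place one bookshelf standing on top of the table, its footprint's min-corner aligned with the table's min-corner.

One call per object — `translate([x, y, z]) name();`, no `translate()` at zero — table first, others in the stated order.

table();
translate([484, -580, 0]) stool();
translate([484, 1058, 0]) stool();
translate([-524, 239, 0]) stool();
translate([1492, 239, 0]) stool();
translate([0, 0, 733]) bookshelf();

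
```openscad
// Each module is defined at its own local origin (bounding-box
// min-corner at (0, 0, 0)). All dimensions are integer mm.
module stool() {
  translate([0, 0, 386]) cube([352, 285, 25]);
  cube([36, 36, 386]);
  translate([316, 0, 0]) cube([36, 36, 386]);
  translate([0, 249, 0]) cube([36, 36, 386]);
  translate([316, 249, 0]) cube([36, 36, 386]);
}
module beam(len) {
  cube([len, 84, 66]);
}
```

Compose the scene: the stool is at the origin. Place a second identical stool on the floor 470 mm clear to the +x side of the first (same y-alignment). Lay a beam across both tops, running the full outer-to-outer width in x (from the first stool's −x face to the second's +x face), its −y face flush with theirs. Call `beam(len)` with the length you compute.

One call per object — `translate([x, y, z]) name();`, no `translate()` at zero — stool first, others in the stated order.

stool();
translate([822, 0, 0]) stool();
translate([0, 0, 411]) beam(1174);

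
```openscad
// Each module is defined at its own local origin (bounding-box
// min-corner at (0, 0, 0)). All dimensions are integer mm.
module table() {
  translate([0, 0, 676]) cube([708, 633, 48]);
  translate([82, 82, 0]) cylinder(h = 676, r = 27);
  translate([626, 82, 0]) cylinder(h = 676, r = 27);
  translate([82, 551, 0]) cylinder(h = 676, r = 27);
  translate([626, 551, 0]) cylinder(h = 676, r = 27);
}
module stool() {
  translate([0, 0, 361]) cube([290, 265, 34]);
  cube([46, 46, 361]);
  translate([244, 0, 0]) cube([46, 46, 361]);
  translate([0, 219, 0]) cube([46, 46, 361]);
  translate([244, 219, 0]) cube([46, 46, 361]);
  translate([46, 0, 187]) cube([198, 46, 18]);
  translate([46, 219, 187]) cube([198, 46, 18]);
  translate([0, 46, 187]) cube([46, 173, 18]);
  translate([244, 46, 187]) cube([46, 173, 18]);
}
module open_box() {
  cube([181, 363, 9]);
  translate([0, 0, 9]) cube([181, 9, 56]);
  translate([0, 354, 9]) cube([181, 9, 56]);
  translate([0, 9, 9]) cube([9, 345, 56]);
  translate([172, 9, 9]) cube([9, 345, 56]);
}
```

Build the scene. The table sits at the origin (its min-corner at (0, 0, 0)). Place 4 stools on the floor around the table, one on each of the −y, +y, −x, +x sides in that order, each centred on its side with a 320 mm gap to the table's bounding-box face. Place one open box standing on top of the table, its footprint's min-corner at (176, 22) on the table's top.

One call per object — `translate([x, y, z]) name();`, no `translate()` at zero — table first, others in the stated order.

table();
translate([209, -585, 0]) stool();
translate([209, 953, 0]) stool();
translate([-610, 184, 0]) stool();
translate([1028, 184, 0]) stool();
translate([176, 22, 724]) open_box();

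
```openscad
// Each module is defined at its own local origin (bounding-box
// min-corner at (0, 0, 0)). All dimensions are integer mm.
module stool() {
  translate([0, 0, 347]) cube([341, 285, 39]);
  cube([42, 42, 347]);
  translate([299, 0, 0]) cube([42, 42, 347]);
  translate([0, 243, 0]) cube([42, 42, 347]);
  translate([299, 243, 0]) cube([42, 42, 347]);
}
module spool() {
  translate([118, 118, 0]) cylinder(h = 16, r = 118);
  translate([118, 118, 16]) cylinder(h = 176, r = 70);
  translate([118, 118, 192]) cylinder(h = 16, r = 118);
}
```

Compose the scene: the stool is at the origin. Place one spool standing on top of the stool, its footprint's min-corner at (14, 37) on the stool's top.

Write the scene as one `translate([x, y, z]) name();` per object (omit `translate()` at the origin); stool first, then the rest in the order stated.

stool();
translate([14, 37, 386]) spool();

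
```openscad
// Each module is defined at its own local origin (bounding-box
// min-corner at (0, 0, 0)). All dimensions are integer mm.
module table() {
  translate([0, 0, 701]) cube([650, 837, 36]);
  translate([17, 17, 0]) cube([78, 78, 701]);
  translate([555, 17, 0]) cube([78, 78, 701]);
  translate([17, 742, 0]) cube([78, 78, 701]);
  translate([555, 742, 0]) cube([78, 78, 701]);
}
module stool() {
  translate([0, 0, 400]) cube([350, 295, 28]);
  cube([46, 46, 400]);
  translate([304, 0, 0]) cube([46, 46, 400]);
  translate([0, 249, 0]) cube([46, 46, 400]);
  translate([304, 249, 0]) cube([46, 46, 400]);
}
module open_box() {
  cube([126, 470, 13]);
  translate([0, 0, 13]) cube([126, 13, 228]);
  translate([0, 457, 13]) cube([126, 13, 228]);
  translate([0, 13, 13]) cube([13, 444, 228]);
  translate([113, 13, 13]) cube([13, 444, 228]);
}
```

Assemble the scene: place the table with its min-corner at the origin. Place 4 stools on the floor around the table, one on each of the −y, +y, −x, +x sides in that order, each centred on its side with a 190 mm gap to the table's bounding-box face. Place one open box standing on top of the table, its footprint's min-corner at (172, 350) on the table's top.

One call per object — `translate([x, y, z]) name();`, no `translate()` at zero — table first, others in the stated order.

table();
translate([150, -485, 0]) stool();
translate([150, 1027, 0]) stool();
translate([-540, 271, 0]) stool();
translate([840, 271, 0]) stool();
translate([172, 350, 737]) open_box();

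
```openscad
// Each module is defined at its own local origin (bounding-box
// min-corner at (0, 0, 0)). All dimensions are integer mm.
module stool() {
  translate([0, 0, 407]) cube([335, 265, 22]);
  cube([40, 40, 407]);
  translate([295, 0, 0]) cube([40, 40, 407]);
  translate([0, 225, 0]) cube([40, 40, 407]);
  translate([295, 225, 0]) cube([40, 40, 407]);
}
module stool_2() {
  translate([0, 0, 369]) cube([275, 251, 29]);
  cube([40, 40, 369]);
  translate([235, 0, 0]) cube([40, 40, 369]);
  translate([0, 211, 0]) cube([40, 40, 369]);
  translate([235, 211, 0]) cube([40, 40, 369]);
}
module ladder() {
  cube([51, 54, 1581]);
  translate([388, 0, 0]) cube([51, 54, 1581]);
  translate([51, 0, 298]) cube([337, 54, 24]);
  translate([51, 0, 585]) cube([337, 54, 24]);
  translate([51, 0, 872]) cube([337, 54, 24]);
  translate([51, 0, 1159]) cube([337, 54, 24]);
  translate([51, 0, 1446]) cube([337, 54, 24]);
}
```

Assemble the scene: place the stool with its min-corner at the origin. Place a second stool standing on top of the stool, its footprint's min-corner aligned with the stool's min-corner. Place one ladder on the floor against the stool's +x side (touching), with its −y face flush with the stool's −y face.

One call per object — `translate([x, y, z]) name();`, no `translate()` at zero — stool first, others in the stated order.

stool();
translate([0, 0, 429]) stool_2();
translate([335, 0, 0]) ladder();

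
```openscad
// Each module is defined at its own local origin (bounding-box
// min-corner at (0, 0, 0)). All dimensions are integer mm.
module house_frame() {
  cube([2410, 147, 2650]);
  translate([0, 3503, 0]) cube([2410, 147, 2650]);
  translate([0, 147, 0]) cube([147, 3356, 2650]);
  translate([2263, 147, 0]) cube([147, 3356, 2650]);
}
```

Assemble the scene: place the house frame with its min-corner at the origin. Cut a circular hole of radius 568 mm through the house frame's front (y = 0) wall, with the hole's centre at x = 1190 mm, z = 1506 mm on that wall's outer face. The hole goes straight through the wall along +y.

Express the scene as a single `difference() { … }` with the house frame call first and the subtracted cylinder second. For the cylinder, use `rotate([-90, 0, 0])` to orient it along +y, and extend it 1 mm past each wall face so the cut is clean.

difference() {
  house_frame();
  translate([1190, -1, 1506]) rotate([-90, 0, 0]) cylinder(h = 149, r = 568);
}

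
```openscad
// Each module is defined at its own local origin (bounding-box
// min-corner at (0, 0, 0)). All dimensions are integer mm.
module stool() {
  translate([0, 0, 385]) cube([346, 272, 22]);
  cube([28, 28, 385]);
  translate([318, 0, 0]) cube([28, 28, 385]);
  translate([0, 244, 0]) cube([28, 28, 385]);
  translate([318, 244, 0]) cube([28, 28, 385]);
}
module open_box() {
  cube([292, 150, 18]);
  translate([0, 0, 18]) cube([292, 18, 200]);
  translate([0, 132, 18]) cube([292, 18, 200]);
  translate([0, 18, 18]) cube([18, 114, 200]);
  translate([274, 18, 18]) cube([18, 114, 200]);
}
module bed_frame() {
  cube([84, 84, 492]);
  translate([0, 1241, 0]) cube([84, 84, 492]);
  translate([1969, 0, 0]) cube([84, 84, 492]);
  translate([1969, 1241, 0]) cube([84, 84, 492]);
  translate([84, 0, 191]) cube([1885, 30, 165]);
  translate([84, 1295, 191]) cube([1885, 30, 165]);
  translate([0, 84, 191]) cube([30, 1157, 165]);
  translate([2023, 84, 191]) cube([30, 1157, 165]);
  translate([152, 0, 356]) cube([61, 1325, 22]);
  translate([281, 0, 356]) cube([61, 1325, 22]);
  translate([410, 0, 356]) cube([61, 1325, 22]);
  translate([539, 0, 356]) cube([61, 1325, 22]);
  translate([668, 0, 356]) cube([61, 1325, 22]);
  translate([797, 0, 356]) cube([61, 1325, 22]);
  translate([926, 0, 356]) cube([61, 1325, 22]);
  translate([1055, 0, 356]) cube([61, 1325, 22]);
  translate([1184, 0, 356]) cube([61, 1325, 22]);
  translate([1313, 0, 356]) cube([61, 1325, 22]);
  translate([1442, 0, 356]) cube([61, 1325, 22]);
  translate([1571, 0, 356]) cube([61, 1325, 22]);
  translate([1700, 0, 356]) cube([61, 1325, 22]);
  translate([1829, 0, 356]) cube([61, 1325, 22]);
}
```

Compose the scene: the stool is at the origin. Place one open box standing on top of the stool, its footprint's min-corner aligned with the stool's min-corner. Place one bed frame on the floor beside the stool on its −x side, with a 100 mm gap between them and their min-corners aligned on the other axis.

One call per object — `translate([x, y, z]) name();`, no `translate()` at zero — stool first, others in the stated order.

stool();
translate([0, 0, 407]) open_box();
translate([-2153, 0, 0]) bed_frame();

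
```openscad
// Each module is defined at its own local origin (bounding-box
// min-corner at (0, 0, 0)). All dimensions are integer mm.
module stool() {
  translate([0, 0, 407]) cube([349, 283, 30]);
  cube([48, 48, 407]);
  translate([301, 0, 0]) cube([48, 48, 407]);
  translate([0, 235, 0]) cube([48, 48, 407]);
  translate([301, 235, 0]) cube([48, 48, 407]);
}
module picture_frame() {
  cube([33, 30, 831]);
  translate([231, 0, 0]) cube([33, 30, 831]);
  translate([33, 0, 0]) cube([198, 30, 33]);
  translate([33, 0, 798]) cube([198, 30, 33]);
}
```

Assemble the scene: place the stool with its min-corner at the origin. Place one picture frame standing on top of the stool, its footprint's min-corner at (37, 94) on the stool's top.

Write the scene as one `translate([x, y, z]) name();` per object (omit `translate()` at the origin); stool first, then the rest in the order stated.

stool();
translate([37, 94, 437]) picture_frame();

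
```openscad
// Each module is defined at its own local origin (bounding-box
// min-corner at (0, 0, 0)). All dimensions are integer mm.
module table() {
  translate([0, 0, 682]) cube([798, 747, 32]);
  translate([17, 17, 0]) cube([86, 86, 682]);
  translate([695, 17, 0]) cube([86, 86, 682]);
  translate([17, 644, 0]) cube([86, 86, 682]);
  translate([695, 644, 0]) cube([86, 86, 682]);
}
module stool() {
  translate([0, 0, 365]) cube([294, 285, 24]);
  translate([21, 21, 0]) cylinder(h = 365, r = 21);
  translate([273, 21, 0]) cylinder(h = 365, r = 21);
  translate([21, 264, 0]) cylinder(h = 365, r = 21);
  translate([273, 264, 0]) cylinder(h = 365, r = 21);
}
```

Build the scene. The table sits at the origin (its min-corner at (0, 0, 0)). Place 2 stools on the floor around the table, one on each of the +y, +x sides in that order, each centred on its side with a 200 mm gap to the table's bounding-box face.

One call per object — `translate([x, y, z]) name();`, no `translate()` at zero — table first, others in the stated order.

table();
translate([252, 947, 0]) stool();
translate([998, 231, 0]) stool();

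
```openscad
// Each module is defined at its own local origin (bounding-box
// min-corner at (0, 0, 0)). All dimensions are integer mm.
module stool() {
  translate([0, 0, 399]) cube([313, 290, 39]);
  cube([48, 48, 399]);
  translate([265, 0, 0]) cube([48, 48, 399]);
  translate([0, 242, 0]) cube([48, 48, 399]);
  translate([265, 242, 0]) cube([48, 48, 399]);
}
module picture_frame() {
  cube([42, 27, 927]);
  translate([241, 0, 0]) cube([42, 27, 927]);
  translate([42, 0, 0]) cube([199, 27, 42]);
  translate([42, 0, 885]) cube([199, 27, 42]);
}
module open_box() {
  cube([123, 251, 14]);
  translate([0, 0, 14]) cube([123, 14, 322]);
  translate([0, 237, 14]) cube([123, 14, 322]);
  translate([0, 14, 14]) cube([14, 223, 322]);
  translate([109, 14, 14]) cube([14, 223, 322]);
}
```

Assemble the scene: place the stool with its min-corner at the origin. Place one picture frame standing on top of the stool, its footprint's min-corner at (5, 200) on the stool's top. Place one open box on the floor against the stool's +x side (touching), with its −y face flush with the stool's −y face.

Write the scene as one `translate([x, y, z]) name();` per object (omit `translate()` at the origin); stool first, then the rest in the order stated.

stool();
translate([5, 200, 438]) picture_frame();
translate([313, 0, 0]) open_box();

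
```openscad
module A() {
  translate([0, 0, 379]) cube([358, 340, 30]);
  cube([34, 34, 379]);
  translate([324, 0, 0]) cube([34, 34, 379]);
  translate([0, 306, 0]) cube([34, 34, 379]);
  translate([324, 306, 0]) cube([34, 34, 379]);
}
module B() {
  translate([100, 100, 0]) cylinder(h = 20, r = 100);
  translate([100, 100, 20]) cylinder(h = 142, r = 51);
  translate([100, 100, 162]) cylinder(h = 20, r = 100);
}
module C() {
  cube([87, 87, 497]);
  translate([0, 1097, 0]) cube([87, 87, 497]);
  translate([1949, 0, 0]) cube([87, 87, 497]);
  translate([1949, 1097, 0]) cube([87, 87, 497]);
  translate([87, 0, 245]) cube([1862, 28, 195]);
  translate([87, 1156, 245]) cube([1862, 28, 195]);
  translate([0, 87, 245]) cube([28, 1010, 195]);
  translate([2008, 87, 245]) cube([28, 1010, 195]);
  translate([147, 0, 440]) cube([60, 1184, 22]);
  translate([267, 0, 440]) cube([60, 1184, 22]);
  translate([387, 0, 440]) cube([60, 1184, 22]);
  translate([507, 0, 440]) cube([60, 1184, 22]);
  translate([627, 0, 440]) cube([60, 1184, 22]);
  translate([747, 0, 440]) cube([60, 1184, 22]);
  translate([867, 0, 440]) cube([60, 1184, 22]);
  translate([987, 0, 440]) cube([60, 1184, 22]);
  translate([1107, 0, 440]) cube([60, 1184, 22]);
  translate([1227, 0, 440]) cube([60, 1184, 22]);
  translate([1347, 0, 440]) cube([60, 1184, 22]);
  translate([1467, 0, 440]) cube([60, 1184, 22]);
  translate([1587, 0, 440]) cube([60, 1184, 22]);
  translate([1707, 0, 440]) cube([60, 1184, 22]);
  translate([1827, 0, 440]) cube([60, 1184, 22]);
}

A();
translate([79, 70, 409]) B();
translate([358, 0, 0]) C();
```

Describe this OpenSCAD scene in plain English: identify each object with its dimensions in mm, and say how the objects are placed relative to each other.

A is a simple wooden stool: a rectangular seat 358 mm (x) by 340 mm (y), 30 mm thick, top face at z = 409 mm, on four square legs, each 34×34 mm in cross-section. The legs rest on z = 0, each flush with a corner of the seat.

B is a spool: two coaxial disc flanges of radius 100 mm and thickness 20 mm, joined by a core cylinder of radius 51 mm and height 142 mm. The lower flange rests on z = 0 and the three cylinders share a vertical axis.

C is a bed frame 2036 mm long (x) by 1184 mm wide (y). Four 87×87 mm corner posts, 497 mm tall, at the corners of the footprint. Four rails of 28 mm thickness and 195 mm height run between adjacent posts with their undersides at z = 245 mm, their outer faces flush with the outside of the frame (the two x-running rails run between the posts' inner faces; the two y-running rails run between the posts' inner faces). 15 slats, each 60 mm wide (x) and 22 mm thick, lie across the top of the two x-running rails, running the full 1184 mm width of the frame in y; the slats are evenly spaced along x between the inner faces of the end posts with equal gaps (rounded down to the nearest mm) at the −x end and between each pair — any rounding remainder accumulates at the +x end.

The spool is on top of the stool, centred. The bed frame is against the stool's +x side, with their −y faces flush.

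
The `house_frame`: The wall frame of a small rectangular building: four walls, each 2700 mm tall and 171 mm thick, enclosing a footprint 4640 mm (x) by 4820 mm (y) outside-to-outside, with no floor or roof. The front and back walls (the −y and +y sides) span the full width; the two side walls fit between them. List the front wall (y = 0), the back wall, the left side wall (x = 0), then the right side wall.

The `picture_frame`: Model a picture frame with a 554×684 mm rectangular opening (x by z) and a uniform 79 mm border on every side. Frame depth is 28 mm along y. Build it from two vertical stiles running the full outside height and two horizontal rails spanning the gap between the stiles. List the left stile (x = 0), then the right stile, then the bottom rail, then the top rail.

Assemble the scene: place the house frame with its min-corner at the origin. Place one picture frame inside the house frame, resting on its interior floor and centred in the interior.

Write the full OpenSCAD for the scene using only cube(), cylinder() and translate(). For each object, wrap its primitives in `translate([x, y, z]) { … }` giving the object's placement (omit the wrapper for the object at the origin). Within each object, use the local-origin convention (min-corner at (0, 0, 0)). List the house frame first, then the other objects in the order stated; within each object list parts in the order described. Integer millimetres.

cube([4640, 171, 2700]);
translate([0, 4649, 0]) cube([4640, 171, 2700]);
translate([0, 171, 0]) cube([171, 4478, 2700]);
translate([4469, 171, 0]) cube([171, 4478, 2700]);
translate([1964, 2396, 0]) {
  cube([79, 28, 842]);
  translate([633, 0, 0]) cube([79, 28, 842]);
  translate([79, 0, 0]) cube([554, 28, 79]);
  translate([79, 0, 763]) cube([554, 28, 79]);
}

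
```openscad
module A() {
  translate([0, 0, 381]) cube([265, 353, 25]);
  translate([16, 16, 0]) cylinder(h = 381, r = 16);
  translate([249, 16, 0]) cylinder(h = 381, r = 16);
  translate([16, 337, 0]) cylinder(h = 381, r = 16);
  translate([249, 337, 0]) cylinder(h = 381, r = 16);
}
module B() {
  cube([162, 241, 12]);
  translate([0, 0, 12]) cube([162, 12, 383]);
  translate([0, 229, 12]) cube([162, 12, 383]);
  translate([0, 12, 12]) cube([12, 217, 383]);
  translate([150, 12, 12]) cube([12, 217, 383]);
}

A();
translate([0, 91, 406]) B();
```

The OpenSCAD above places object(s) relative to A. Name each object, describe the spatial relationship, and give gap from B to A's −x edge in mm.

The open box's min-x is at 0; the stool's min-x is 0; gap = 0 mm.

A is a stool. B is an open box. The open box is on top of the stool. The gap from the open box to the stool's −x edge is 0 mm.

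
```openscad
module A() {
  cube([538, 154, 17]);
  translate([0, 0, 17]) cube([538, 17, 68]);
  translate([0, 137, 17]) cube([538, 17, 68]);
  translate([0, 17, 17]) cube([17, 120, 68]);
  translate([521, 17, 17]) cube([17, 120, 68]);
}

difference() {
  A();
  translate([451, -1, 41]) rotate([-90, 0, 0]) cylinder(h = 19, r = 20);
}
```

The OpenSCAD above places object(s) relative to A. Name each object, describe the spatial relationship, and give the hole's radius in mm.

A is an open box. The open box has a circular hole through its front wall. The hole's radius is 20 mm.

The subtracted cylinder has r = 20 mm.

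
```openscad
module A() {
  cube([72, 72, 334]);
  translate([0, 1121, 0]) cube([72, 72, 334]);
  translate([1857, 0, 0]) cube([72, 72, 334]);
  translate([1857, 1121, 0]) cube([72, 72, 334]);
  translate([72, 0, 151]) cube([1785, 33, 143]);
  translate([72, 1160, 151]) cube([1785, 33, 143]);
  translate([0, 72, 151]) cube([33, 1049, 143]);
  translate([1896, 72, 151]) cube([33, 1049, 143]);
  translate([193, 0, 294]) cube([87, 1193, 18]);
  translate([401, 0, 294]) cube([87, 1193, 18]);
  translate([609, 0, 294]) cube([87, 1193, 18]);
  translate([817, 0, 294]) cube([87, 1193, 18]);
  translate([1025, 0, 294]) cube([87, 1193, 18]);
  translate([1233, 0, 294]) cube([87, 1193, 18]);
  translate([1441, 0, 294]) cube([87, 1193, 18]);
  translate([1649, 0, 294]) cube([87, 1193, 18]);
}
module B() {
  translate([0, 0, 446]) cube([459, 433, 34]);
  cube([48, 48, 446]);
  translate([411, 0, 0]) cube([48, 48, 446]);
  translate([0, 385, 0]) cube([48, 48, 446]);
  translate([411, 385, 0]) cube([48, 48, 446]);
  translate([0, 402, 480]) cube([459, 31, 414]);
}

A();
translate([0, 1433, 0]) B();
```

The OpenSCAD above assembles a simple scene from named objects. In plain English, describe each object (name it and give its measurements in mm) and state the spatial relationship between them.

A is a bed frame 1929 mm long (x) by 1193 mm wide (y). Four 72×72 mm corner posts, 334 mm tall, at the corners of the footprint. Four rails of 33 mm thickness and 143 mm height run between adjacent posts with their undersides at z = 151 mm, their outer faces flush with the outside of the frame (the two x-running rails run between the posts' inner faces; the two y-running rails run between the posts' inner faces). 8 slats, each 87 mm wide (x) and 18 mm thick, lie across the top of the two x-running rails, running the full 1193 mm width of the frame in y; the slats are evenly spaced along x between the inner faces of the end posts with equal gaps (rounded down to the nearest mm) at the −x end and between each pair — any rounding remainder accumulates at the +x end.

B is a chair. The seat is a 459×433×34 mm slab with its top at z = 480 mm, on four 48×48 mm corner legs (flush with the seat edges, standing on z = 0). A flat backrest 31 mm thick, 414 mm tall, spans the full seat width and rises from the seat top along its +y edge, rear face flush with the rear of the seat.

The chair is on the floor beside the bed frame on its +y side.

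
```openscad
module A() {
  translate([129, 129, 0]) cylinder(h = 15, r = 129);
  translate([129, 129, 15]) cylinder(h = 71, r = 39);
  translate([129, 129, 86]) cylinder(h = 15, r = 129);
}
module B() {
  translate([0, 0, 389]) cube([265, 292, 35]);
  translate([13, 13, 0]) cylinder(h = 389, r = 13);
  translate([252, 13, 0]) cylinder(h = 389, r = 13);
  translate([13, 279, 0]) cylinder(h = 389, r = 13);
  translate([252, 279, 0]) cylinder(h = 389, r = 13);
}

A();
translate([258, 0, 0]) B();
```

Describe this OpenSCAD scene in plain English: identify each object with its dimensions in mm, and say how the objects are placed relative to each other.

A is a spool: two coaxial disc flanges of radius 129 mm and thickness 15 mm, joined by a core cylinder of radius 39 mm and height 71 mm. The lower flange rests on z = 0 and the three cylinders share a vertical axis.

B is a four-legged stool. The seat is a 265×292×35 mm slab whose top surface is at z = 424 mm; four round legs, each 26 mm in diameter, run from the floor (z = 0) to the underside of the seat, each leg's axis is inset half a diameter from the nearest pair of seat edges (so the leg's bounding box is flush with the corner).

The stool is against the spool's +x side, with their −y faces flush.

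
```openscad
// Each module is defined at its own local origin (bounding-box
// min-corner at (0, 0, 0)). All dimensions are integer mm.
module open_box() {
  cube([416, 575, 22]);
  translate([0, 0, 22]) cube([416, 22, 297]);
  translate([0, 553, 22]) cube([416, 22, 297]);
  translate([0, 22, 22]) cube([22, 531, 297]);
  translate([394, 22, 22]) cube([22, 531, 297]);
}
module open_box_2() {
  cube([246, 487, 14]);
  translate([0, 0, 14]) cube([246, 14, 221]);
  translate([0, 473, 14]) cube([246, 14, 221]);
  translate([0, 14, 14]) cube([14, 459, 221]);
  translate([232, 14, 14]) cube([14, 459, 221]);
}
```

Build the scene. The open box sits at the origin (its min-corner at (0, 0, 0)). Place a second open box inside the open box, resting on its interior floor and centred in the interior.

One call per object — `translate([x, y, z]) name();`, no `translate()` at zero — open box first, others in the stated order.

open_box();
translate([85, 44, 22]) open_box_2();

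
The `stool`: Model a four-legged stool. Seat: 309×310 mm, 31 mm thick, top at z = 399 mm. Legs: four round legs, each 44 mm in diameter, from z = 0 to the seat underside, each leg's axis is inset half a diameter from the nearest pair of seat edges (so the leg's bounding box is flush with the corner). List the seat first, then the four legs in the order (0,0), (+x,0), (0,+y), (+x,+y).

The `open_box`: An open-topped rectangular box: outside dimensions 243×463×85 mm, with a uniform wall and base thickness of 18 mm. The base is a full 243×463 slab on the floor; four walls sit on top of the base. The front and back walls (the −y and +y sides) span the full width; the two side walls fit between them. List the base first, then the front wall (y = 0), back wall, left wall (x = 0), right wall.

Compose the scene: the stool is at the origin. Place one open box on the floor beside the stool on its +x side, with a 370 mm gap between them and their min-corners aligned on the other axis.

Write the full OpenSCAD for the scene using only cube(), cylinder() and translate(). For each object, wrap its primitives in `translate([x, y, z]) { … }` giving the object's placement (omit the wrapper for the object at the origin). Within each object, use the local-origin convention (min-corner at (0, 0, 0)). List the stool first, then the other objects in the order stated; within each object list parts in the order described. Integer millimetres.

translate([0, 0, 368]) cube([309, 310, 31]);
translate([22, 22, 0]) cylinder(h = 368, r = 22);
translate([287, 22, 0]) cylinder(h = 368, r = 22);
translate([22, 288, 0]) cylinder(h = 368, r = 22);
translate([287, 288, 0]) cylinder(h = 368, r = 22);
translate([679, 0, 0]) {
  cube([243, 463, 18]);
  translate([0, 0, 18]) cube([243, 18, 67]);
  translate([0, 445, 18]) cube([243, 18, 67]);
  translate([0, 18, 18]) cube([18, 427, 67]);
  translate([225, 18, 18]) cube([18, 427, 67]);
}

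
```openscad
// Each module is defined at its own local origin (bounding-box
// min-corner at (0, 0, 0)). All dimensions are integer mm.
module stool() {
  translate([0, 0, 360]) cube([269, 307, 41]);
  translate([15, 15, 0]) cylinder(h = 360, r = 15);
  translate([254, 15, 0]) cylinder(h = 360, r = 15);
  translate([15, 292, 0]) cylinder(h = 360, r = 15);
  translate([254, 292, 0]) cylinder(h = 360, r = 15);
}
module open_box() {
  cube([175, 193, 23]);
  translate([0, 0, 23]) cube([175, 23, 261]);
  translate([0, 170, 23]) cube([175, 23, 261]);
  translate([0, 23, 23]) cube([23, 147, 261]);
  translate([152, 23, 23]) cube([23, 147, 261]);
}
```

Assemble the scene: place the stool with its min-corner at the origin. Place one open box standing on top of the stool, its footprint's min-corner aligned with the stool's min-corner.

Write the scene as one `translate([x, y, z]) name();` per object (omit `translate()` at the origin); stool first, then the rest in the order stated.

stool();
translate([0, 0, 401]) open_box();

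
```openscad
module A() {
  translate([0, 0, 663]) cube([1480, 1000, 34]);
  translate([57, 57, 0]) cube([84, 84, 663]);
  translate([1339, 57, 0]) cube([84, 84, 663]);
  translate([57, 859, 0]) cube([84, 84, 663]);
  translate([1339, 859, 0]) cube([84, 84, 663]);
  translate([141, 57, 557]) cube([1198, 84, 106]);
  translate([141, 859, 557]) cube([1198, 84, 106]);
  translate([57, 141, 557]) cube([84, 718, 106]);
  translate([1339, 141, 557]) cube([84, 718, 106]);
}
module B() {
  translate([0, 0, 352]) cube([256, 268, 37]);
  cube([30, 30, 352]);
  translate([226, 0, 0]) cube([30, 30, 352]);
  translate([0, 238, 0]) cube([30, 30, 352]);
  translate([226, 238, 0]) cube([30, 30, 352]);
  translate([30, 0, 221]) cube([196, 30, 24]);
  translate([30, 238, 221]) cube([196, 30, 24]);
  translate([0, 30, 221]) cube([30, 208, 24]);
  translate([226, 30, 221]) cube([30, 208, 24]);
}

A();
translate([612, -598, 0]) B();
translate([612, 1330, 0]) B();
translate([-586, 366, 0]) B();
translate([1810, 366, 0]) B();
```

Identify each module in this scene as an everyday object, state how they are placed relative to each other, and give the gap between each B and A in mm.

A is a table. B is a stool. Four stools sit around the table at the −y, +y, −x, +x sides. The gap between each stool and the table is 330 mm.

Each stool's nearest face is 330 mm from the table's bounding box.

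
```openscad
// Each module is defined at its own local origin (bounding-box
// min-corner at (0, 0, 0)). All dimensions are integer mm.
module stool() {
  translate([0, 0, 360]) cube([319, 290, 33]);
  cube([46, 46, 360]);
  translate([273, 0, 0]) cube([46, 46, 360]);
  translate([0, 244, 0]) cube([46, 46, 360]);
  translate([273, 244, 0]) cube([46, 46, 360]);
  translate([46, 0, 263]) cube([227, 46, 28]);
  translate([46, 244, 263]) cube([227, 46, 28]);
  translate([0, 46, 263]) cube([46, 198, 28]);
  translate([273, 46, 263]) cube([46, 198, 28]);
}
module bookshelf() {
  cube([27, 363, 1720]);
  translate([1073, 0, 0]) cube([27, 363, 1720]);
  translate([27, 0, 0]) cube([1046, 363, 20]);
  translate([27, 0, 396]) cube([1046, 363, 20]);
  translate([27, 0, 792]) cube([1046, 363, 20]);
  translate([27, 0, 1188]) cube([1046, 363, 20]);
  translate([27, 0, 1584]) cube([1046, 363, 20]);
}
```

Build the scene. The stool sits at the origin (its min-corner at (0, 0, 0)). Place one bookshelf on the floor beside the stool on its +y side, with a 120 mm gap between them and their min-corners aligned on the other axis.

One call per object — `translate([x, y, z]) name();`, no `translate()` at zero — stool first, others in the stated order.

stool();
translate([0, 410, 0]) bookshelf();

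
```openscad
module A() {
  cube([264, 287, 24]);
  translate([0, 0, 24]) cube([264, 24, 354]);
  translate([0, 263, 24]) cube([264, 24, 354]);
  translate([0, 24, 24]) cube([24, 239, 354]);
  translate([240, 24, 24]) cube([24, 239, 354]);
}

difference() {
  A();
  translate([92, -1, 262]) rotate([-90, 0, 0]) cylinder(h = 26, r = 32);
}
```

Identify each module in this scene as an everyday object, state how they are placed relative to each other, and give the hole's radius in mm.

The subtracted cylinder has r = 32 mm.

A is an open box. The open box has a circular hole through its front wall. The hole's radius is 32 mm.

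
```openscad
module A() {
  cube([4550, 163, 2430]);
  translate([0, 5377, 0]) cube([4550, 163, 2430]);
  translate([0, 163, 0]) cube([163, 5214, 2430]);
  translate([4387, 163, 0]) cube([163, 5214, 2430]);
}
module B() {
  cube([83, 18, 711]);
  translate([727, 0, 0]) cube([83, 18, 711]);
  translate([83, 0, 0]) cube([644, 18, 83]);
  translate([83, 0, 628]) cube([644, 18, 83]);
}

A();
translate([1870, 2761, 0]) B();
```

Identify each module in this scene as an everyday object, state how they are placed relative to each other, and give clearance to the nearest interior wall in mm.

Clearances: x = 1707, y = 2598; minimum 1707 mm.

A is a house frame. B is a picture frame. The picture frame sits inside the house frame, centred. The clearance to the nearest interior wall is 1707 mm.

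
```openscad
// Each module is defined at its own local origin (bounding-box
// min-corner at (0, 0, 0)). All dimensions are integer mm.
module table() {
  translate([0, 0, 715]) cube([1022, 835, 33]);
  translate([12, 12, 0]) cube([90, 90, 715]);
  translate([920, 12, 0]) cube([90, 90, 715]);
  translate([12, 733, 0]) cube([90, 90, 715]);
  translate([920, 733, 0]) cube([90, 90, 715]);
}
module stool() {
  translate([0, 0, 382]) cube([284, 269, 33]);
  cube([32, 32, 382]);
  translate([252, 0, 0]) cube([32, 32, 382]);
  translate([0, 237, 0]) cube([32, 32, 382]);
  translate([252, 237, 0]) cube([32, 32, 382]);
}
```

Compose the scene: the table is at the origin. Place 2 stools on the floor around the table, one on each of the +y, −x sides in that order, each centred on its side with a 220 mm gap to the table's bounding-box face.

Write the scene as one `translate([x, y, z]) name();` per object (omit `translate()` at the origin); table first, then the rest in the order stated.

table();
translate([369, 1055, 0]) stool();
translate([-504, 283, 0]) stool();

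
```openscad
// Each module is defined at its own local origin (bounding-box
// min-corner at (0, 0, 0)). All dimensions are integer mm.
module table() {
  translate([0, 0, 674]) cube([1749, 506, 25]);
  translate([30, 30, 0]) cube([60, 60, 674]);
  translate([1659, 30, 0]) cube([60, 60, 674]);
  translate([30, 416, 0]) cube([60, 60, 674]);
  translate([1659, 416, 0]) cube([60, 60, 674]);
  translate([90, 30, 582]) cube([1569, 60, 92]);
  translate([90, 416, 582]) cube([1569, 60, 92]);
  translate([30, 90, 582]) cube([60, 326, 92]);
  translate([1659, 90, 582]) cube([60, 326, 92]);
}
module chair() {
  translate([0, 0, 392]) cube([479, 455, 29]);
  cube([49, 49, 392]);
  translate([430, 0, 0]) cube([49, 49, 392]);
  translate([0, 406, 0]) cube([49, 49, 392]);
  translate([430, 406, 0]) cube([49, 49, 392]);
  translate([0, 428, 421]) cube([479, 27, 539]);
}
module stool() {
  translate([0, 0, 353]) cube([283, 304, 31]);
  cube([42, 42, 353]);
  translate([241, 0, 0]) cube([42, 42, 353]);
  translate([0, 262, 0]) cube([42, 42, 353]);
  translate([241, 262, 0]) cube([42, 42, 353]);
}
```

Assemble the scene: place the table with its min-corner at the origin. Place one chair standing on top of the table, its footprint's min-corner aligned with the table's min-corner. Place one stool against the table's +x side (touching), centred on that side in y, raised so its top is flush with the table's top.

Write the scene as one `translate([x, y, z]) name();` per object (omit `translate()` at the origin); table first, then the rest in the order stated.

table();
translate([0, 0, 699]) chair();
translate([1749, 101, 315]) stool();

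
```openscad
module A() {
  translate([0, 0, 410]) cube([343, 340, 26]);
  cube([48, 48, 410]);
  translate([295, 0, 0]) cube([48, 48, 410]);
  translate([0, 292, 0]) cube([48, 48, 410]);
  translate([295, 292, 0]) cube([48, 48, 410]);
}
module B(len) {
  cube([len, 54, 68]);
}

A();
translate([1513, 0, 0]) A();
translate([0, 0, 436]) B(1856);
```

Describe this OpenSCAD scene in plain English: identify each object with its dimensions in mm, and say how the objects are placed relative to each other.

A is a simple wooden stool: a rectangular seat 343 mm (x) by 340 mm (y), 26 mm thick, top face at z = 436 mm, on four square legs, each 48×48 mm in cross-section. The legs rest on z = 0, each flush with a corner of the seat.

B is a rectangular beam 1856 mm long (x), 54 mm deep (y), 68 mm thick (z).

The beam spans the tops of two stools placed 1170 mm apart, resting at z = 436 mm.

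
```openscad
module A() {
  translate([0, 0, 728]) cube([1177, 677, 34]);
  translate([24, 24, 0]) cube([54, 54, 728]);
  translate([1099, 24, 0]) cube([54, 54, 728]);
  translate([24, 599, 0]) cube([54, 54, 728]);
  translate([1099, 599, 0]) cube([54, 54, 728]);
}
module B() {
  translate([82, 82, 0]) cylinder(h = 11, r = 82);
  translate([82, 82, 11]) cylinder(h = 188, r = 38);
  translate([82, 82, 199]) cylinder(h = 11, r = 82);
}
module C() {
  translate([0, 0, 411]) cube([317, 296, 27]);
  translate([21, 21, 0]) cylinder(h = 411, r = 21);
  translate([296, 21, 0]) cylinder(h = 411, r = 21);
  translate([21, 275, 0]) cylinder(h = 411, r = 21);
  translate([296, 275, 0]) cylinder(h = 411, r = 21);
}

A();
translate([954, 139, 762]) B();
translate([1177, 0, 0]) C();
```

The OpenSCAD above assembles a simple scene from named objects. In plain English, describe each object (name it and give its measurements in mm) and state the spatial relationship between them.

A is a table: top 1177 mm (x) × 677 mm (y), 34 mm thick, upper face at z = 762 mm, on four 54×54 mm square legs, each inset 24 mm from the nearest pair of top edges, running from z = 0 to the bottom of the top.

B is a spool: two coaxial disc flanges of radius 82 mm and thickness 11 mm, joined by a core cylinder of radius 38 mm and height 188 mm. The lower flange rests on z = 0 and the three cylinders share a vertical axis.

C is a four-legged stool. The seat is a 317×296×27 mm slab whose top surface is at z = 438 mm; four round legs, each 42 mm in diameter, run from the floor (z = 0) to the underside of the seat, each leg's axis is inset half a diameter from the nearest pair of seat edges (so the leg's bounding box is flush with the corner).

The spool is on top of the table. The stool is against the table's +x side, with their −y faces flush.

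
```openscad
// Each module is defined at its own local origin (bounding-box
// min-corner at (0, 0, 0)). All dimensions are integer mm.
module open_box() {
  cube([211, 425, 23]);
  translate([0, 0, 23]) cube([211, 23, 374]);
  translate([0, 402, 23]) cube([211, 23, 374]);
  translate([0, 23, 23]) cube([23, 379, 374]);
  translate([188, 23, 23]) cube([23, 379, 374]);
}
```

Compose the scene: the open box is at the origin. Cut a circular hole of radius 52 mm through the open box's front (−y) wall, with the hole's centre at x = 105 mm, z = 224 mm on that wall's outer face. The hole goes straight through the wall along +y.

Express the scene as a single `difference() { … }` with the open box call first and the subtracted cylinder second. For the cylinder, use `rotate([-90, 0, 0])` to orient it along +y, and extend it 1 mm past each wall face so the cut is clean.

difference() {
  open_box();
  translate([105, -1, 224]) rotate([-90, 0, 0]) cylinder(h = 25, r = 52);
}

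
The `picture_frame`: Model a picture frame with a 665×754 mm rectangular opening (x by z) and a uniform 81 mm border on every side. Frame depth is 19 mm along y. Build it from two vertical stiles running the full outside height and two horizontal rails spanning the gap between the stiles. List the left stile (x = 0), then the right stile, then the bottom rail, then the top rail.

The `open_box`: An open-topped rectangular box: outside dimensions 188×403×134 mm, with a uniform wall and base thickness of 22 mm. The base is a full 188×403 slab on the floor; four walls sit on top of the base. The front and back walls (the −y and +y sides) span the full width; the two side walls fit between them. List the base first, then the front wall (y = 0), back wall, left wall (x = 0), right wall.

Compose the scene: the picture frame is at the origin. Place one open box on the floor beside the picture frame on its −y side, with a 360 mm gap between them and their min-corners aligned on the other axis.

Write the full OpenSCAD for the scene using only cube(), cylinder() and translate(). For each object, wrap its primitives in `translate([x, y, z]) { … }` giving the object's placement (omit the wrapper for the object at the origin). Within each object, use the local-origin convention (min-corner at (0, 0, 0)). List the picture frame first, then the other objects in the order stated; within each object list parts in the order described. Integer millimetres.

cube([81, 19, 916]);
translate([746, 0, 0]) cube([81, 19, 916]);
translate([81, 0, 0]) cube([665, 19, 81]);
translate([81, 0, 835]) cube([665, 19, 81]);
translate([0, -763, 0]) {
  cube([188, 403, 22]);
  translate([0, 0, 22]) cube([188, 22, 112]);
  translate([0, 381, 22]) cube([188, 22, 112]);
  translate([0, 22, 22]) cube([22, 359, 112]);
  translate([166, 22, 22]) cube([22, 359, 112]);
}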